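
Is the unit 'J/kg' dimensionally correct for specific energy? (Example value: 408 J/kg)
Yes

specific energy has SI base units: m^2 / s^2
J/kg reduces to the same SI base units, so it is a valid unit for specific energy.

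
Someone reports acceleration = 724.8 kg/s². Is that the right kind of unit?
No

acceleration has SI base units: m / s^2
kg/s² does NOT reduce to m / s^2; a valid unit for acceleration would be e.g. m/s².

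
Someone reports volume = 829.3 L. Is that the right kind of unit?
Yes

volume has SI base units: m^3
L reduces to the same SI base units, so it is a valid unit for volume.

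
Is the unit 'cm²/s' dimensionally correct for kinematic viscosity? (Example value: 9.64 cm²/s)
Yes

kinematic viscosity has SI base units: m^2 / s
cm²/s reduces to the same SI base units, so it is a valid unit for kinematic viscosity.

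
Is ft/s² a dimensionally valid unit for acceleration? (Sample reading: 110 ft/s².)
Yes

acceleration has SI base units: m / s^2
ft/s² reduces to the same SI base units, so it is a valid unit for acceleration.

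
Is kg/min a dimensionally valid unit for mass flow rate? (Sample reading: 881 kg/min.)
Yes

mass flow rate has SI base units: kg / s
kg/min reduces to the same SI base units, so it is a valid unit for mass flow rate.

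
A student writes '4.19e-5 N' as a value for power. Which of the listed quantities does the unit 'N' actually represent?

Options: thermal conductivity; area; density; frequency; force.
force

power should have units dimensionally equivalent to kg * m^2 / s^3 (e.g. W).
The given unit 'N' reduces to kg * m / s^2. Of the listed options, that is the dimensionality of force.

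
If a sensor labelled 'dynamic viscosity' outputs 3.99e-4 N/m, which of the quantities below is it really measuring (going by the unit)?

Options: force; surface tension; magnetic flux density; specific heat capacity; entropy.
surface tension

dynamic viscosity should have units dimensionally equivalent to kg / (m * s) (e.g. Pa·s).
The given unit 'N/m' reduces to kg / s^2. Of the listed options, that is the dimensionality of surface tension.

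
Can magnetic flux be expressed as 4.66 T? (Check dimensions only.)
No

magnetic flux has SI base units: kg * m^2 / (A * s^2)
T does NOT reduce to kg * m^2 / (A * s^2); a valid unit for magnetic flux would be e.g. Wb.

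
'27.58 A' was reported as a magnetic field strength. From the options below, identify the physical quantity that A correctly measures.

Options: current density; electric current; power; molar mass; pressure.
electric current

magnetic field strength should have units dimensionally equivalent to A / m (e.g. A/m).
The given unit 'A' reduces to A. Of the listed options, that is the dimensionality of electric current.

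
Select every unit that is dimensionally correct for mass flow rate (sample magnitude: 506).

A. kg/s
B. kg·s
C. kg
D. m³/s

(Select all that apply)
A

mass flow rate has SI base units: kg / s

Checking each option against kg / s:
  A. kg/s: ✓ matches
  B. kg·s: ✗ does not match
  C. kg: ✗ does not match
  D. m³/s: ✗ does not match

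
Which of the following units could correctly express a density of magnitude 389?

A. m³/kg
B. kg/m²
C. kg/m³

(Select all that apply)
C

density has SI base units: kg / m^3

Checking each option against kg / m^3:
  A. m³/kg: ✗ does not match
  B. kg/m²: ✗ does not match
  C. kg/m³: ✓ matches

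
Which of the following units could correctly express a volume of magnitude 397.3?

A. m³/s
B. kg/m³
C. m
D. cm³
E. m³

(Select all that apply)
D, E

volume has SI base units: m^3

Checking each option against m^3:
  A. m³/s: ✗ does not match
  B. kg/m³: ✗ does not match
  C. m: ✗ does not match
  D. cm³: ✓ matches
  E. m³: ✓ matches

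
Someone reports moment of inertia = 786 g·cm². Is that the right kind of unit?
Yes

moment of inertia has SI base units: kg * m^2
g·cm² reduces to the same SI base units, so it is a valid unit for moment of inertia.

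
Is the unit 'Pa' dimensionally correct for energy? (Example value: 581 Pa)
No

energy has SI base units: kg * m^2 / s^2
Pa does NOT reduce to kg * m^2 / s^2; a valid unit for energy would be e.g. J.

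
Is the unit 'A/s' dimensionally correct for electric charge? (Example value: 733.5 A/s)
No

electric charge has SI base units: A * s
A/s does NOT reduce to A * s; a valid unit for electric charge would be e.g. C.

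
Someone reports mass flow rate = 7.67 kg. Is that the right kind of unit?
No

mass flow rate has SI base units: kg / s
kg does NOT reduce to kg / s; a valid unit for mass flow rate would be e.g. kg/s.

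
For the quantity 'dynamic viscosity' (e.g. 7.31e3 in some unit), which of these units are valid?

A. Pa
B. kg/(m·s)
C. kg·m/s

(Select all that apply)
B

dynamic viscosity has SI base units: kg / (m * s)

Checking each option against kg / (m * s):
  A. Pa: ✗ does not match
  B. kg/(m·s): ✓ matches
  C. kg·m/s: ✗ does not match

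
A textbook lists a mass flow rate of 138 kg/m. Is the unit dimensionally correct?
No

mass flow rate has SI base units: kg / s
kg/m does NOT reduce to kg / s; a valid unit for mass flow rate would be e.g. kg/s.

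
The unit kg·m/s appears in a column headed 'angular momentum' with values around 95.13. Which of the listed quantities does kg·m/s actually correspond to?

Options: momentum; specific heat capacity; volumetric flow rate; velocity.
momentum

angular momentum should have units dimensionally equivalent to kg * m^2 / s (e.g. kg·m²/s).
The given unit 'kg·m/s' reduces to kg * m / s. Of the listed options, that is the dimensionality of momentum.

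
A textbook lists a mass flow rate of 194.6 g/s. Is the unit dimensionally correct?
Yes

mass flow rate has SI base units: kg / s
g/s reduces to the same SI base units, so it is a valid unit for mass flow rate.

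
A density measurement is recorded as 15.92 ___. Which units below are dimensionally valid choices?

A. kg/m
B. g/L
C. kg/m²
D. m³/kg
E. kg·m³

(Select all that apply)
B

density has SI base units: kg / m^3

Checking each option against kg / m^3:
  A. kg/m: ✗ does not match
  B. g/L: ✓ matches
  C. kg/m²: ✗ does not match
  D. m³/kg: ✗ does not match
  E. kg·m³: ✗ does not match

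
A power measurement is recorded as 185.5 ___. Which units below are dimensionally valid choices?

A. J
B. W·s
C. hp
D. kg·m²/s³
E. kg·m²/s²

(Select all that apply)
C, D

power has SI base units: kg * m^2 / s^3

Checking each option against kg * m^2 / s^3:
  A. J: ✗ does not match
  B. W·s: ✗ does not match
  C. hp: ✓ matches
  D. kg·m²/s³: ✓ matches
  E. kg·m²/s²: ✗ does not match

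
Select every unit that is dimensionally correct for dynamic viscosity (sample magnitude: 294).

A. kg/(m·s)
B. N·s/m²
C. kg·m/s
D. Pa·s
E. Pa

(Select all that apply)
A, B, D

dynamic viscosity has SI base units: kg / (m * s)

Checking each option against kg / (m * s):
  A. kg/(m·s): ✓ matches
  B. N·s/m²: ✓ matches
  C. kg·m/s: ✗ does not match
  D. Pa·s: ✓ matches
  E. Pa: ✗ does not match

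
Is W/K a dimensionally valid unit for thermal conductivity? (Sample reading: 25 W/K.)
No

thermal conductivity has SI base units: kg * m / (s^3 * K)
W/K does NOT reduce to kg * m / (s^3 * K); a valid unit for thermal conductivity would be e.g. W/(m·K).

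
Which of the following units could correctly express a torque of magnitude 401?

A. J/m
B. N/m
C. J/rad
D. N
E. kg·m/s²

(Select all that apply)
C

torque has SI base units: kg * m^2 / s^2

Checking each option against kg * m^2 / s^2:
  A. J/m: ✗ does not match
  B. N/m: ✗ does not match
  C. J/rad: ✓ matches
  D. N: ✗ does not match
  E. kg·m/s²: ✗ does not match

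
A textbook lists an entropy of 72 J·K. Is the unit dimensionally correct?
No

entropy has SI base units: kg * m^2 / (s^2 * K)
J·K does NOT reduce to kg * m^2 / (s^2 * K); a valid unit for entropy would be e.g. J/K.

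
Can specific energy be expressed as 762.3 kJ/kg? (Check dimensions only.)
Yes

specific energy has SI base units: m^2 / s^2
kJ/kg reduces to the same SI base units, so it is a valid unit for specific energy.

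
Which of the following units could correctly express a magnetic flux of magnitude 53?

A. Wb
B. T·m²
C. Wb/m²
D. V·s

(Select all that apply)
A, B, D

magnetic flux has SI base units: kg * m^2 / (A * s^2)

Checking each option against kg * m^2 / (A * s^2):
  A. Wb: ✓ matches
  B. T·m²: ✓ matches
  C. Wb/m²: ✗ does not match
  D. V·s: ✓ matches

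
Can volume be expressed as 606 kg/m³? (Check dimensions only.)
No

volume has SI base units: m^3
kg/m³ does NOT reduce to m^3; a valid unit for volume would be e.g. m³.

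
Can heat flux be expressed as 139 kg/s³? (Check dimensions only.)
Yes

heat flux has SI base units: kg / s^3
kg/s³ reduces to the same SI base units, so it is a valid unit for heat flux.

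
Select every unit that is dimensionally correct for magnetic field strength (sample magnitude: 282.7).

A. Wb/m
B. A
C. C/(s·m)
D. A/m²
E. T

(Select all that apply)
C

magnetic field strength has SI base units: A / m

Checking each option against A / m:
  A. Wb/m: ✗ does not match
  B. A: ✗ does not match
  C. C/(s·m): ✓ matches
  D. A/m²: ✗ does not match
  E. T: ✗ does not match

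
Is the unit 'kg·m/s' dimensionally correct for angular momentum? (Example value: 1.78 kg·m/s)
No

angular momentum has SI base units: kg * m^2 / s
kg·m/s does NOT reduce to kg * m^2 / s; a valid unit for angular momentum would be e.g. kg·m²/s.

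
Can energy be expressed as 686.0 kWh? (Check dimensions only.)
Yes

energy has SI base units: kg * m^2 / s^2
kWh reduces to the same SI base units, so it is a valid unit for energy.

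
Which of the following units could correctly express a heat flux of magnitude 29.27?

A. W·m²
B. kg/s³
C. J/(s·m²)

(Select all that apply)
B, C

heat flux has SI base units: kg / s^3

Checking each option against kg / s^3:
  A. W·m²: ✗ does not match
  B. kg/s³: ✓ matches
  C. J/(s·m²): ✓ matches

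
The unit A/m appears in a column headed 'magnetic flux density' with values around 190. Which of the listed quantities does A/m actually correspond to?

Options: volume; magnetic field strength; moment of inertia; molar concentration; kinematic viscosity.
magnetic field strength

magnetic flux density should have units dimensionally equivalent to kg / (A * s^2) (e.g. T).
The given unit 'A/m' reduces to A / m. Of the listed options, that is the dimensionality of magnetic field strength.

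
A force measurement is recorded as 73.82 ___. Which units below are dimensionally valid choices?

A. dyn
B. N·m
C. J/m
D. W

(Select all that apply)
A, C

force has SI base units: kg * m / s^2

Checking each option against kg * m / s^2:
  A. dyn: ✓ matches
  B. N·m: ✗ does not match
  C. J/m: ✓ matches
  D. W: ✗ does not match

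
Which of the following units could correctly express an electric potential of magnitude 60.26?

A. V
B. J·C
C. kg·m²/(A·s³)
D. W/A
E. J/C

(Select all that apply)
A, C, D, E

electric potential has SI base units: kg * m^2 / (A * s^3)

Checking each option against kg * m^2 / (A * s^3):
  A. V: ✓ matches
  B. J·C: ✗ does not match
  C. kg·m²/(A·s³): ✓ matches
  D. W/A: ✓ matches
  E. J/C: ✓ matches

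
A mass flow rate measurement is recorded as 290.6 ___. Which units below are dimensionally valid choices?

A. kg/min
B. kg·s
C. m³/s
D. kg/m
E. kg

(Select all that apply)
A

mass flow rate has SI base units: kg / s

Checking each option against kg / s:
  A. kg/min: ✓ matches
  B. kg·s: ✗ does not match
  C. m³/s: ✗ does not match
  D. kg/m: ✗ does not match
  E. kg: ✗ does not match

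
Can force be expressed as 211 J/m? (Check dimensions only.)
Yes

force has SI base units: kg * m / s^2
J/m reduces to the same SI base units, so it is a valid unit for force.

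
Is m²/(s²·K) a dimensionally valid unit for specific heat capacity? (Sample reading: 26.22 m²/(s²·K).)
Yes

specific heat capacity has SI base units: m^2 / (s^2 * K)
m²/(s²·K) reduces to the same SI base units, so it is a valid unit for specific heat capacity.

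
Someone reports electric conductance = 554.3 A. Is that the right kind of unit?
No

electric conductance has SI base units: A^2 * s^3 / (kg * m^2)
A does NOT reduce to A^2 * s^3 / (kg * m^2); a valid unit for electric conductance would be e.g. S.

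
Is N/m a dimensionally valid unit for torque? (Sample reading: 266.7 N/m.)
No

torque has SI base units: kg * m^2 / s^2
N/m does NOT reduce to kg * m^2 / s^2; a valid unit for torque would be e.g. N·m.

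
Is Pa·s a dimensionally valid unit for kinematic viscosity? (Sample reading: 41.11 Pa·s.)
No

kinematic viscosity has SI base units: m^2 / s
Pa·s does NOT reduce to m^2 / s; a valid unit for kinematic viscosity would be e.g. m²/s.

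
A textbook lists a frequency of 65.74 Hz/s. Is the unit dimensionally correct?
No

frequency has SI base units: 1 / s
Hz/s does NOT reduce to 1 / s; a valid unit for frequency would be e.g. Hz.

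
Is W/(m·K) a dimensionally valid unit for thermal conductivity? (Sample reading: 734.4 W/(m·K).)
Yes

thermal conductivity has SI base units: kg * m / (s^3 * K)
W/(m·K) reduces to the same SI base units, so it is a valid unit for thermal conductivity.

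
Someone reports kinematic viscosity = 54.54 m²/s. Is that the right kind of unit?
Yes

kinematic viscosity has SI base units: m^2 / s
m²/s reduces to the same SI base units, so it is a valid unit for kinematic viscosity.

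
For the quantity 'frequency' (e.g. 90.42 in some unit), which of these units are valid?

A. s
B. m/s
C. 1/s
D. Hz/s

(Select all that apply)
C

frequency has SI base units: 1 / s

Checking each option against 1 / s:
  A. s: ✗ does not match
  B. m/s: ✗ does not match
  C. 1/s: ✓ matches
  D. Hz/s: ✗ does not match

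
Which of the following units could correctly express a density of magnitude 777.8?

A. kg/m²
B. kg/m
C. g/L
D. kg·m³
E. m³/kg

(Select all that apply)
C

density has SI base units: kg / m^3

Checking each option against kg / m^3:
  A. kg/m²: ✗ does not match
  B. kg/m: ✗ does not match
  C. g/L: ✓ matches
  D. kg·m³: ✗ does not match
  E. m³/kg: ✗ does not match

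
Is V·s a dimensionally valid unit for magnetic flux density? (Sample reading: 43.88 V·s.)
No

magnetic flux density has SI base units: kg / (A * s^2)
V·s does NOT reduce to kg / (A * s^2); a valid unit for magnetic flux density would be e.g. T.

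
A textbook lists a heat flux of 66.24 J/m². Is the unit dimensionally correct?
No

heat flux has SI base units: kg / s^3
J/m² does NOT reduce to kg / s^3; a valid unit for heat flux would be e.g. W/m².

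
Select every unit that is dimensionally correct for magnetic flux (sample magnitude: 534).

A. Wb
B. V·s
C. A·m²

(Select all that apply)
A, B

magnetic flux has SI base units: kg * m^2 / (A * s^2)

Checking each option against kg * m^2 / (A * s^2):
  A. Wb: ✓ matches
  B. V·s: ✓ matches
  C. A·m²: ✗ does not match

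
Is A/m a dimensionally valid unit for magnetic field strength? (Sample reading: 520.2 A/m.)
Yes

magnetic field strength has SI base units: A / m
A/m reduces to the same SI base units, so it is a valid unit for magnetic field strength.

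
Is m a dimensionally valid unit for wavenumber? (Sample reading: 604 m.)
No

wavenumber has SI base units: 1 / m
m does NOT reduce to 1 / m; a valid unit for wavenumber would be e.g. 1/m.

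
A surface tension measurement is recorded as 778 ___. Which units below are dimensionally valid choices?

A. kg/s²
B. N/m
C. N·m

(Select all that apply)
A, B

surface tension has SI base units: kg / s^2

Checking each option against kg / s^2:
  A. kg/s²: ✓ matches
  B. N/m: ✓ matches
  C. N·m: ✗ does not match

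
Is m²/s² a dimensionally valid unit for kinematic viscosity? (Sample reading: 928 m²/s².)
No

kinematic viscosity has SI base units: m^2 / s
m²/s² does NOT reduce to m^2 / s; a valid unit for kinematic viscosity would be e.g. m²/s.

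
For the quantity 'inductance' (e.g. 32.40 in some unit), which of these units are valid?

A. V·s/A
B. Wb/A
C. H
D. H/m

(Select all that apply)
A, B, C

inductance has SI base units: kg * m^2 / (A^2 * s^2)

Checking each option against kg * m^2 / (A^2 * s^2):
  A. V·s/A: ✓ matches
  B. Wb/A: ✓ matches
  C. H: ✓ matches
  D. H/m: ✗ does not match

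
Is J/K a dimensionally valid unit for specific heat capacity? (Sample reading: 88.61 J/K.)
No

specific heat capacity has SI base units: m^2 / (s^2 * K)
J/K does NOT reduce to m^2 / (s^2 * K); a valid unit for specific heat capacity would be e.g. J/(kg·K).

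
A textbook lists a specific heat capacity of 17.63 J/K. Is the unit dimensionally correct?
No

specific heat capacity has SI base units: m^2 / (s^2 * K)
J/K does NOT reduce to m^2 / (s^2 * K); a valid unit for specific heat capacity would be e.g. J/(kg·K).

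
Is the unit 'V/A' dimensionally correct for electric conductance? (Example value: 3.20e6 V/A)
No

electric conductance has SI base units: A^2 * s^3 / (kg * m^2)
V/A does NOT reduce to A^2 * s^3 / (kg * m^2); a valid unit for electric conductance would be e.g. S.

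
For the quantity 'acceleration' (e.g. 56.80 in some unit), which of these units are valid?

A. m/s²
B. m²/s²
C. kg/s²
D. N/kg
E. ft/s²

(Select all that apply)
A, D, E

acceleration has SI base units: m / s^2

Checking each option against m / s^2:
  A. m/s²: ✓ matches
  B. m²/s²: ✗ does not match
  C. kg/s²: ✗ does not match
  D. N/kg: ✓ matches
  E. ft/s²: ✓ matches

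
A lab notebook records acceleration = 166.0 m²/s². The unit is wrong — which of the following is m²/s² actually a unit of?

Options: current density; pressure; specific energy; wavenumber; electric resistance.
specific energy

acceleration should have units dimensionally equivalent to m / s^2 (e.g. m/s²).
The given unit 'm²/s²' reduces to m^2 / s^2. Of the listed options, that is the dimensionality of specific energy.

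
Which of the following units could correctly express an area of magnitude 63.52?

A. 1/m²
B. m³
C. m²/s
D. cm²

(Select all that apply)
D

area has SI base units: m^2

Checking each option against m^2:
  A. 1/m²: ✗ does not match
  B. m³: ✗ does not match
  C. m²/s: ✗ does not match
  D. cm²: ✓ matches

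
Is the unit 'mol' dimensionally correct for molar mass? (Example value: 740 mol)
No

molar mass has SI base units: kg / mol
mol does NOT reduce to kg / mol; a valid unit for molar mass would be e.g. kg/mol.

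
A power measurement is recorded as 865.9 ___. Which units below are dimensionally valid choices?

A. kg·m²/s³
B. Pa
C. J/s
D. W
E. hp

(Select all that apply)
A, C, D, E

power has SI base units: kg * m^2 / s^3

Checking each option against kg * m^2 / s^3:
  A. kg·m²/s³: ✓ matches
  B. Pa: ✗ does not match
  C. J/s: ✓ matches
  D. W: ✓ matches
  E. hp: ✓ matches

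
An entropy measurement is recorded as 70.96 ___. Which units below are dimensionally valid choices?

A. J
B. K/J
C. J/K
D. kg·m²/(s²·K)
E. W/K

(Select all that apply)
C, D

entropy has SI base units: kg * m^2 / (s^2 * K)

Checking each option against kg * m^2 / (s^2 * K):
  A. J: ✗ does not match
  B. K/J: ✗ does not match
  C. J/K: ✓ matches
  D. kg·m²/(s²·K): ✓ matches
  E. W/K: ✗ does not match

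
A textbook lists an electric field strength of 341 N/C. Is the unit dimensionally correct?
Yes

electric field strength has SI base units: kg * m / (A * s^3)
N/C reduces to the same SI base units, so it is a valid unit for electric field strength.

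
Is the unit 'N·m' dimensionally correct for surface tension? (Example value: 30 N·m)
No

surface tension has SI base units: kg / s^2
N·m does NOT reduce to kg / s^2; a valid unit for surface tension would be e.g. N/m.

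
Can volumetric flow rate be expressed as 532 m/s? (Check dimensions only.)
No

volumetric flow rate has SI base units: m^3 / s
m/s does NOT reduce to m^3 / s; a valid unit for volumetric flow rate would be e.g. m³/s.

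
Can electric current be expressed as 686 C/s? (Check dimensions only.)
Yes

electric current has SI base units: A
C/s reduces to the same SI base units, so it is a valid unit for electric current.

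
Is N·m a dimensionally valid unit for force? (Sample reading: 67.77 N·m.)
No

force has SI base units: kg * m / s^2
N·m does NOT reduce to kg * m / s^2; a valid unit for force would be e.g. N.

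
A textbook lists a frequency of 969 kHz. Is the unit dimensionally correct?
Yes

frequency has SI base units: 1 / s
kHz reduces to the same SI base units, so it is a valid unit for frequency.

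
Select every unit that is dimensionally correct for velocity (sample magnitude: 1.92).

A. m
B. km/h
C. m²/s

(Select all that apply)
B

velocity has SI base units: m / s

Checking each option against m / s:
  A. m: ✗ does not match
  B. km/h: ✓ matches
  C. m²/s: ✗ does not match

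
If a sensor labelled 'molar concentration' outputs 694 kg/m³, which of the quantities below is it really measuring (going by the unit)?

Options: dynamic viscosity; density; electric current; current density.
density

molar concentration should have units dimensionally equivalent to mol / m^3 (e.g. mol/m³).
The given unit 'kg/m³' reduces to kg / m^3. Of the listed options, that is the dimensionality of density.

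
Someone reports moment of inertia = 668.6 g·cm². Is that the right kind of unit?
Yes

moment of inertia has SI base units: kg * m^2
g·cm² reduces to the same SI base units, so it is a valid unit for moment of inertia.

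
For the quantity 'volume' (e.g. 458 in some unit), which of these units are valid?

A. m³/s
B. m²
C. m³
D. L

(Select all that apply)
C, D

volume has SI base units: m^3

Checking each option against m^3:
  A. m³/s: ✗ does not match
  B. m²: ✗ does not match
  C. m³: ✓ matches
  D. L: ✓ matches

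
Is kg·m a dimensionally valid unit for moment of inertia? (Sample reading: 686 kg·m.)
No

moment of inertia has SI base units: kg * m^2
kg·m does NOT reduce to kg * m^2; a valid unit for moment of inertia would be e.g. kg·m².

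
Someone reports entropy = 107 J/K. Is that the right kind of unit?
Yes

entropy has SI base units: kg * m^2 / (s^2 * K)
J/K reduces to the same SI base units, so it is a valid unit for entropy.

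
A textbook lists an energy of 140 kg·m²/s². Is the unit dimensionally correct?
Yes

energy has SI base units: kg * m^2 / s^2
kg·m²/s² reduces to the same SI base units, so it is a valid unit for energy.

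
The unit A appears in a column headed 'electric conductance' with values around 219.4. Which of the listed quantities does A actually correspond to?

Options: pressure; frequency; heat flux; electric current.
electric current

electric conductance should have units dimensionally equivalent to A^2 * s^3 / (kg * m^2) (e.g. S).
The given unit 'A' reduces to A. Of the listed options, that is the dimensionality of electric current.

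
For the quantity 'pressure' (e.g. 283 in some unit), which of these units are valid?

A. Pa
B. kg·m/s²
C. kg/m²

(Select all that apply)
A

pressure has SI base units: kg / (m * s^2)

Checking each option against kg / (m * s^2):
  A. Pa: ✓ matches
  B. kg·m/s²: ✗ does not match
  C. kg/m²: ✗ does not match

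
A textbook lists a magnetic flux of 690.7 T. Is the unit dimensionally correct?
No

magnetic flux has SI base units: kg * m^2 / (A * s^2)
T does NOT reduce to kg * m^2 / (A * s^2); a valid unit for magnetic flux would be e.g. Wb.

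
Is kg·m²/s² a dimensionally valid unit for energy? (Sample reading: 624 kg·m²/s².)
Yes

energy has SI base units: kg * m^2 / s^2
kg·m²/s² reduces to the same SI base units, so it is a valid unit for energy.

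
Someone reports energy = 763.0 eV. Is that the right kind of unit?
Yes

energy has SI base units: kg * m^2 / s^2
eV reduces to the same SI base units, so it is a valid unit for energy.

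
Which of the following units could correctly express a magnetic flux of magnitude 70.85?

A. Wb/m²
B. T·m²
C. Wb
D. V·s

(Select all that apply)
B, C, D

magnetic flux has SI base units: kg * m^2 / (A * s^2)

Checking each option against kg * m^2 / (A * s^2):
  A. Wb/m²: ✗ does not match
  B. T·m²: ✓ matches
  C. Wb: ✓ matches
  D. V·s: ✓ matches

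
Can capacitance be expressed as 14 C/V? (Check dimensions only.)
Yes

capacitance has SI base units: A^2 * s^4 / (kg * m^2)
C/V reduces to the same SI base units, so it is a valid unit for capacitance.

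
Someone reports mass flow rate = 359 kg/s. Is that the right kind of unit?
Yes

mass flow rate has SI base units: kg / s
kg/s reduces to the same SI base units, so it is a valid unit for mass flow rate.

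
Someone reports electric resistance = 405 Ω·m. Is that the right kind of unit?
No

electric resistance has SI base units: kg * m^2 / (A^2 * s^3)
Ω·m does NOT reduce to kg * m^2 / (A^2 * s^3); a valid unit for electric resistance would be e.g. Ω.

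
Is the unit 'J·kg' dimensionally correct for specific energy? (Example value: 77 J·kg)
No

specific energy has SI base units: m^2 / s^2
J·kg does NOT reduce to m^2 / s^2; a valid unit for specific energy would be e.g. J/kg.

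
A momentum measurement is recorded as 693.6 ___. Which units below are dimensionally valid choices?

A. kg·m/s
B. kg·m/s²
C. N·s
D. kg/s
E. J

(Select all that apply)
A, C

momentum has SI base units: kg * m / s

Checking each option against kg * m / s:
  A. kg·m/s: ✓ matches
  B. kg·m/s²: ✗ does not match
  C. N·s: ✓ matches
  D. kg/s: ✗ does not match
  E. J: ✗ does not match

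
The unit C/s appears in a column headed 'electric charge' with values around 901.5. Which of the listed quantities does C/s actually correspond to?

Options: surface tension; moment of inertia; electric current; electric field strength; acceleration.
electric current

electric charge should have units dimensionally equivalent to A * s (e.g. C).
The given unit 'C/s' reduces to A. Of the listed options, that is the dimensionality of electric current.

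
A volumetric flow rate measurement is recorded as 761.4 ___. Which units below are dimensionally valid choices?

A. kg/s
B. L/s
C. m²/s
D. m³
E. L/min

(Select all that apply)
B, E

volumetric flow rate has SI base units: m^3 / s

Checking each option against m^3 / s:
  A. kg/s: ✗ does not match
  B. L/s: ✓ matches
  C. m²/s: ✗ does not match
  D. m³: ✗ does not match
  E. L/min: ✓ matches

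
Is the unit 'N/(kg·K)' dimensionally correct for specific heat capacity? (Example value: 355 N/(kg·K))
No

specific heat capacity has SI base units: m^2 / (s^2 * K)
N/(kg·K) does NOT reduce to m^2 / (s^2 * K); a valid unit for specific heat capacity would be e.g. J/(kg·K).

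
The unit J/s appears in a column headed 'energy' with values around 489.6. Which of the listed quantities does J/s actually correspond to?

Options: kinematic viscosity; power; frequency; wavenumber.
power

energy should have units dimensionally equivalent to kg * m^2 / s^2 (e.g. J).
The given unit 'J/s' reduces to kg * m^2 / s^3. Of the listed options, that is the dimensionality of power.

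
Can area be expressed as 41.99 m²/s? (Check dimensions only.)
No

area has SI base units: m^2
m²/s does NOT reduce to m^2; a valid unit for area would be e.g. m².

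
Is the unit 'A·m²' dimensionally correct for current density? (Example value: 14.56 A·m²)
No

current density has SI base units: A / m^2
A·m² does NOT reduce to A / m^2; a valid unit for current density would be e.g. A/m².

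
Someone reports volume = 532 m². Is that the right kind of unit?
No

volume has SI base units: m^3
m² does NOT reduce to m^3; a valid unit for volume would be e.g. m³.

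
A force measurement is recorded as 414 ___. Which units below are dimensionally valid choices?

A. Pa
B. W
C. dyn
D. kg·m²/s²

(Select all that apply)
C

force has SI base units: kg * m / s^2

Checking each option against kg * m / s^2:
  A. Pa: ✗ does not match
  B. W: ✗ does not match
  C. dyn: ✓ matches
  D. kg·m²/s²: ✗ does not match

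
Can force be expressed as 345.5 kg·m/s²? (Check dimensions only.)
Yes

force has SI base units: kg * m / s^2
kg·m/s² reduces to the same SI base units, so it is a valid unit for force.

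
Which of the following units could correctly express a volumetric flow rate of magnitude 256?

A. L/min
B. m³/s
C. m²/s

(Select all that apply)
A, B

volumetric flow rate has SI base units: m^3 / s

Checking each option against m^3 / s:
  A. L/min: ✓ matches
  B. m³/s: ✓ matches
  C. m²/s: ✗ does not match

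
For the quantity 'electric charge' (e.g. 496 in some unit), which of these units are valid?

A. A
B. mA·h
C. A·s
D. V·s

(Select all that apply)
B, C

electric charge has SI base units: A * s

Checking each option against A * s:
  A. A: ✗ does not match
  B. mA·h: ✓ matches
  C. A·s: ✓ matches
  D. V·s: ✗ does not match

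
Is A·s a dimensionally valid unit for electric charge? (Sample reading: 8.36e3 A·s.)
Yes

electric charge has SI base units: A * s
A·s reduces to the same SI base units, so it is a valid unit for electric charge.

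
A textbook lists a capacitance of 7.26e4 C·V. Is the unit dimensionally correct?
No

capacitance has SI base units: A^2 * s^4 / (kg * m^2)
C·V does NOT reduce to A^2 * s^4 / (kg * m^2); a valid unit for capacitance would be e.g. F.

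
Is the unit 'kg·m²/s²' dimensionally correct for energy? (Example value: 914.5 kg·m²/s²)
Yes

energy has SI base units: kg * m^2 / s^2
kg·m²/s² reduces to the same SI base units, so it is a valid unit for energy.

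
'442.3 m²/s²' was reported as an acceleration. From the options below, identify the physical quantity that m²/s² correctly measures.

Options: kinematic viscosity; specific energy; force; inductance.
specific energy

acceleration should have units dimensionally equivalent to m / s^2 (e.g. m/s²).
The given unit 'm²/s²' reduces to m^2 / s^2. Of the listed options, that is the dimensionality of specific energy.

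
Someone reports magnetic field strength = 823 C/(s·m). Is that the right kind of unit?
Yes

magnetic field strength has SI base units: A / m
C/(s·m) reduces to the same SI base units, so it is a valid unit for magnetic field strength.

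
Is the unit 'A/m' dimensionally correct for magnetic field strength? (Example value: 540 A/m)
Yes

magnetic field strength has SI base units: A / m
A/m reduces to the same SI base units, so it is a valid unit for magnetic field strength.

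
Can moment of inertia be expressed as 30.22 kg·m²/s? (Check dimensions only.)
No

moment of inertia has SI base units: kg * m^2
kg·m²/s does NOT reduce to kg * m^2; a valid unit for moment of inertia would be e.g. kg·m².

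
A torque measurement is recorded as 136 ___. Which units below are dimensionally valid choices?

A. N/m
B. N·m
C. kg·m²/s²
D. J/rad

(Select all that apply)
B, C, D

torque has SI base units: kg * m^2 / s^2

Checking each option against kg * m^2 / s^2:
  A. N/m: ✗ does not match
  B. N·m: ✓ matches
  C. kg·m²/s²: ✓ matches
  D. J/rad: ✓ matches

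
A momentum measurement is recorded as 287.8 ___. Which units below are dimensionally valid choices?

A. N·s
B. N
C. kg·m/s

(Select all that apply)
A, C

momentum has SI base units: kg * m / s

Checking each option against kg * m / s:
  A. N·s: ✓ matches
  B. N: ✗ does not match
  C. kg·m/s: ✓ matches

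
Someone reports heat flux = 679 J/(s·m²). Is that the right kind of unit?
Yes

heat flux has SI base units: kg / s^3
J/(s·m²) reduces to the same SI base units, so it is a valid unit for heat flux.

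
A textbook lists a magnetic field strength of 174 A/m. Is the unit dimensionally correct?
Yes

magnetic field strength has SI base units: A / m
A/m reduces to the same SI base units, so it is a valid unit for magnetic field strength.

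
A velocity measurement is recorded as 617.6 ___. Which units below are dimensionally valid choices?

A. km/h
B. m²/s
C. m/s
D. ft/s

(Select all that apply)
A, C, D

velocity has SI base units: m / s

Checking each option against m / s:
  A. km/h: ✓ matches
  B. m²/s: ✗ does not match
  C. m/s: ✓ matches
  D. ft/s: ✓ matches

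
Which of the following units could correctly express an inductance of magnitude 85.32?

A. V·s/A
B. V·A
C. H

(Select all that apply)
A, C

inductance has SI base units: kg * m^2 / (A^2 * s^2)

Checking each option against kg * m^2 / (A^2 * s^2):
  A. V·s/A: ✓ matches
  B. V·A: ✗ does not match
  C. H: ✓ matches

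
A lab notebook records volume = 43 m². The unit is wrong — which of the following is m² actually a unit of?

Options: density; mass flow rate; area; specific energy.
area

volume should have units dimensionally equivalent to m^3 (e.g. m³).
The given unit 'm²' reduces to m^2. Of the listed options, that is the dimensionality of area.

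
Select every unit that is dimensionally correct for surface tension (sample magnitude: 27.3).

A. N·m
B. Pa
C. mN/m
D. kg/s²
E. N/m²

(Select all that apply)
C, D

surface tension has SI base units: kg / s^2

Checking each option against kg / s^2:
  A. N·m: ✗ does not match
  B. Pa: ✗ does not match
  C. mN/m: ✓ matches
  D. kg/s²: ✓ matches
  E. N/m²: ✗ does not match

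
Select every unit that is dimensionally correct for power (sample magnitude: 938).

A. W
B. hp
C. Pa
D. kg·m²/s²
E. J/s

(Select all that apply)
A, B, E

power has SI base units: kg * m^2 / s^3

Checking each option against kg * m^2 / s^3:
  A. W: ✓ matches
  B. hp: ✓ matches
  C. Pa: ✗ does not match
  D. kg·m²/s²: ✗ does not match
  E. J/s: ✓ matches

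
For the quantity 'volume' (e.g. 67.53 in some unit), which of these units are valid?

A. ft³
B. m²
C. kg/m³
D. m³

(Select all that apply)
A, D

volume has SI base units: m^3

Checking each option against m^3:
  A. ft³: ✓ matches
  B. m²: ✗ does not match
  C. kg/m³: ✗ does not match
  D. m³: ✓ matches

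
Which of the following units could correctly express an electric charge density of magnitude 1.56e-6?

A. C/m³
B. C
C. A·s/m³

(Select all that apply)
A, C

electric charge density has SI base units: A * s / m^3

Checking each option against A * s / m^3:
  A. C/m³: ✓ matches
  B. C: ✗ does not match
  C. A·s/m³: ✓ matches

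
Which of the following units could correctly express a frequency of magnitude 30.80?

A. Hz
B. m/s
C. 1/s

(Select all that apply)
A, C

frequency has SI base units: 1 / s

Checking each option against 1 / s:
  A. Hz: ✓ matches
  B. m/s: ✗ does not match
  C. 1/s: ✓ matches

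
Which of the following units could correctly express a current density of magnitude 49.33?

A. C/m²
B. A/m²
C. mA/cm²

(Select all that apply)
B, C

current density has SI base units: A / m^2

Checking each option against A / m^2:
  A. C/m²: ✗ does not match
  B. A/m²: ✓ matches
  C. mA/cm²: ✓ matches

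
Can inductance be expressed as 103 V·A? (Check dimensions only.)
No

inductance has SI base units: kg * m^2 / (A^2 * s^2)
V·A does NOT reduce to kg * m^2 / (A^2 * s^2); a valid unit for inductance would be e.g. H.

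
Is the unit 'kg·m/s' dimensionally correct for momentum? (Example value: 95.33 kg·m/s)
Yes

momentum has SI base units: kg * m / s
kg·m/s reduces to the same SI base units, so it is a valid unit for momentum.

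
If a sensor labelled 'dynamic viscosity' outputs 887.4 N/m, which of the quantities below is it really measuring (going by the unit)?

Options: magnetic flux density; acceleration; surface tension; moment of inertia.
surface tension

dynamic viscosity should have units dimensionally equivalent to kg / (m * s) (e.g. Pa·s).
The given unit 'N/m' reduces to kg / s^2. Of the listed options, that is the dimensionality of surface tension.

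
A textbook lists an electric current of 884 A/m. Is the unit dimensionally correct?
No

electric current has SI base units: A
A/m does NOT reduce to A; a valid unit for electric current would be e.g. A.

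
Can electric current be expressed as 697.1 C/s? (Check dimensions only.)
Yes

electric current has SI base units: A
C/s reduces to the same SI base units, so it is a valid unit for electric current.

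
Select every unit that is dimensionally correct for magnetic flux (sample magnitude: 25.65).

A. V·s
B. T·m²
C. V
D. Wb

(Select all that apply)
A, B, D

magnetic flux has SI base units: kg * m^2 / (A * s^2)

Checking each option against kg * m^2 / (A * s^2):
  A. V·s: ✓ matches
  B. T·m²: ✓ matches
  C. V: ✗ does not match
  D. Wb: ✓ matches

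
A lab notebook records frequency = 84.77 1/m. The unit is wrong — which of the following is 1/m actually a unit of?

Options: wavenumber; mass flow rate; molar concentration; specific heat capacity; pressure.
wavenumber

frequency should have units dimensionally equivalent to 1 / s (e.g. Hz).
The given unit '1/m' reduces to 1 / m. Of the listed options, that is the dimensionality of wavenumber.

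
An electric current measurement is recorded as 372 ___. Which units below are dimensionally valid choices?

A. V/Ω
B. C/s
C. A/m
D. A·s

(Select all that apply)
A, B

electric current has SI base units: A

Checking each option against A:
  A. V/Ω: ✓ matches
  B. C/s: ✓ matches
  C. A/m: ✗ does not match
  D. A·s: ✗ does not match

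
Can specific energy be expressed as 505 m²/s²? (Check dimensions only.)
Yes

specific energy has SI base units: m^2 / s^2
m²/s² reduces to the same SI base units, so it is a valid unit for specific energy.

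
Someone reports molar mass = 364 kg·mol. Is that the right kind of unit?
No

molar mass has SI base units: kg / mol
kg·mol does NOT reduce to kg / mol; a valid unit for molar mass would be e.g. kg/mol.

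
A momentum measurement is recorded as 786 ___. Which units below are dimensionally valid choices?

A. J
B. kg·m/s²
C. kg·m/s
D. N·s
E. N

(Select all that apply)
C, D

momentum has SI base units: kg * m / s

Checking each option against kg * m / s:
  A. J: ✗ does not match
  B. kg·m/s²: ✗ does not match
  C. kg·m/s: ✓ matches
  D. N·s: ✓ matches
  E. N: ✗ does not match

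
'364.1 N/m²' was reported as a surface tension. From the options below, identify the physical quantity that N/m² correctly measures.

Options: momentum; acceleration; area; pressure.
pressure

surface tension should have units dimensionally equivalent to kg / s^2 (e.g. N/m).
The given unit 'N/m²' reduces to kg / (m * s^2). Of the listed options, that is the dimensionality of pressure.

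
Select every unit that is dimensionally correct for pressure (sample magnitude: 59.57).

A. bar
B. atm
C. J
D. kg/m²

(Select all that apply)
A, B

pressure has SI base units: kg / (m * s^2)

Checking each option against kg / (m * s^2):
  A. bar: ✓ matches
  B. atm: ✓ matches
  C. J: ✗ does not match
  D. kg/m²: ✗ does not match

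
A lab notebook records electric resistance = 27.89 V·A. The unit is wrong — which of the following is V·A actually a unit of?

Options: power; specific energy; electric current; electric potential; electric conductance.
power

electric resistance should have units dimensionally equivalent to kg * m^2 / (A^2 * s^3) (e.g. Ω).
The given unit 'V·A' reduces to kg * m^2 / s^3. Of the listed options, that is the dimensionality of power.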